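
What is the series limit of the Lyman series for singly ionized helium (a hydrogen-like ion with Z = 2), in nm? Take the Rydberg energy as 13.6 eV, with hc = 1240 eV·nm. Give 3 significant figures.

The Lyman series has lower level n_f = 1; the series limit corresponds to n_i → ∞.
ΔE_max = 13.6 × 4 / 1² = 54.40 eV.
λ_min = 1240 / 54.40 = 22.8 nm.

22.8 nm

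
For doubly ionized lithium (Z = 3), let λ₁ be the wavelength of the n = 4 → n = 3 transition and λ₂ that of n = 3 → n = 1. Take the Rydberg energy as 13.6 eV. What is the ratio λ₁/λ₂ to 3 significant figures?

λ ∝ 1/ΔE ∝ 1/(1/n_f² − 1/n_i²), and the Z² and hc factors cancel in the ratio.
λ₁/λ₂ = (1/1² − 1/3²)/(1/3² − 1/4²) = 0.8889/0.04861 = 18.3.

18.3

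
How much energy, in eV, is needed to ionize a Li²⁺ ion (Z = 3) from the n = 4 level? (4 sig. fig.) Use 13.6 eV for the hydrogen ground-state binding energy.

E_n = −13.6 Z²/n² = −122.4/n² eV for Z = 3.
E_4 = −122.4/16 = −7.650 eV, so ionization (to E = 0) requires 7.650 eV.

7.650 eV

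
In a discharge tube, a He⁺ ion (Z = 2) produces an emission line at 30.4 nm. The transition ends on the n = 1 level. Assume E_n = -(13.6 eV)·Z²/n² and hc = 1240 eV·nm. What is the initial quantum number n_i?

The photon energy is ΔE = hc/λ = 1240 / 30.4 = 40.79 eV.
With Z = 2, ΔE = 54.40 × (1/n_f² − 1/n_i²), so 1/n_f² − 1/n_i² = 0.7498.
With n_f = 1: 1/n_i² = 1/1 − 0.7498 = 0.2502, so n_i ≈ 2.00.

n_i = 2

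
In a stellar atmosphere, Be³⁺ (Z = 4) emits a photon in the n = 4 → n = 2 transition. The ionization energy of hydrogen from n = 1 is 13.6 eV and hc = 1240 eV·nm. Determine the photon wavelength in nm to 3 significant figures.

30.4 nm

For Z = 4 the level energies scale as Z², so the effective Rydberg energy is 13.6 × 16 = 217.6 eV.
ΔE = 217.6 × (1/2² − 1/4²) = 217.6 × 0.1875 = 40.80 eV.
λ = hc/ΔE = 1240 / 40.80 = 30.4 nm.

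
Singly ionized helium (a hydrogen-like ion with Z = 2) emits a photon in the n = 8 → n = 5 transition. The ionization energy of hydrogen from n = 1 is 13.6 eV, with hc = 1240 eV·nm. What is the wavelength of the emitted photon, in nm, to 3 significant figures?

935 nm

For Z = 2 the level energies scale as Z², so the effective Rydberg energy is 13.6 × 4 = 54.40 eV.
ΔE = 54.40 × (1/5² − 1/8²) = 54.40 × 0.02438 = 1.326 eV.
λ = hc/ΔE = 1240 / 1.326 = 935 nm.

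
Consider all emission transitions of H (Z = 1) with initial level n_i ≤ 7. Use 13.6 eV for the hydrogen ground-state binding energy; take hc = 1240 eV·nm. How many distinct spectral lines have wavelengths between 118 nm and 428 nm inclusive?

Enumerate all n_i → n_f pairs with 1 ≤ n_f < n_i ≤ 7 and compute λ = 1240 / [13.6·1·(1/n_f² − 1/n_i²)].
Lines falling in [118, 428] nm: 2→1 (121.6 nm), 7→2 (397.1 nm), 6→2 (410.3 nm).

3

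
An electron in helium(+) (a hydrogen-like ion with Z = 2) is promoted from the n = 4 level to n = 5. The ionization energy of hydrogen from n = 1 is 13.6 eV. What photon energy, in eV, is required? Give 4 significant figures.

The Bohr energies scale as Z², so for Z = 2: E_n = −54.40/n² eV.
E_5 = −54.40/25 = −2.176 eV and E_4 = −54.40/16 = −3.400 eV.
The photon energy is |E_5 − E_4| = 1.224 eV.

1.224 eV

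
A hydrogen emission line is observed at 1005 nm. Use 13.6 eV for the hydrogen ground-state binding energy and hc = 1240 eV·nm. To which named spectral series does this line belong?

Paschen

ΔE = 1240/1005 = 1.234 eV.
This matches 13.6 × (1/3² − 1/7²), so n_f = 3: the Paschen series.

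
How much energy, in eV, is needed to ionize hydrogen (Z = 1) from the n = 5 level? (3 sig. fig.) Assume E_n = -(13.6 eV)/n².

0.544 eV

E_5 = −13.60/25 = −0.544 eV, so ionization (to E = 0) requires 0.544 eV.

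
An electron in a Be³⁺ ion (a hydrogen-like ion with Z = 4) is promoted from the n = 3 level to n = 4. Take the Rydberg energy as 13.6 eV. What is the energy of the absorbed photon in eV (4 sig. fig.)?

The Bohr energies scale as Z², so for Z = 4: E_n = −217.6/n² eV.
E_4 = −217.6/16 = −13.60 eV and E_3 = −217.6/9 = −24.18 eV.
The photon energy is |E_4 − E_3| = 10.58 eV.

10.58 eV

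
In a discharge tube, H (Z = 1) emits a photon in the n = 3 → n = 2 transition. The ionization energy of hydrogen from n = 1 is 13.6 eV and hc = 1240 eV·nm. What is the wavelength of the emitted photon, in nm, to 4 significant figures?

656.5 nm

ΔE = 13.60 × (1/2² − 1/3²) = 13.60 × 0.1389 = 1.889 eV.
λ = hc/ΔE = 1240 / 1.889 = 656.5 nm.
This line belongs to the Balmer series.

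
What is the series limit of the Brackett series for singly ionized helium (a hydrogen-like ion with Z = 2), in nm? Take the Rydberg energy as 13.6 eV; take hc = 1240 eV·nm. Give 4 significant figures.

The Brackett series has lower level n_f = 4; the series limit corresponds to n_i → ∞.
ΔE_max = 13.6 × 4 / 4² = 3.400 eV.
λ_min = 1240 / 3.400 = 364.7 nm.

364.7 nm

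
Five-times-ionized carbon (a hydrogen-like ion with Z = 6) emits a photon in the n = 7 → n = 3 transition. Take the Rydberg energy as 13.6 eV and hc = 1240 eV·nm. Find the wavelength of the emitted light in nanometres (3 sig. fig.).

27.9 nm

For Z = 6 the level energies scale as Z², so the effective Rydberg energy is 13.6 × 36 = 489.6 eV.
ΔE = 489.6 × (1/3² − 1/7²) = 489.6 × 0.09070 = 44.41 eV.
λ = hc/ΔE = 1240 / 44.41 = 27.9 nm.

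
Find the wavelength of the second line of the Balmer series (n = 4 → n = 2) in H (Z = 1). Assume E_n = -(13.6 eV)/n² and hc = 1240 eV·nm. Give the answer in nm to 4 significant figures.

The Balmer series terminates on n_f = 2; the second line has n_i = 2+2 = 4.
ΔE = 13.60 × (1/2² − 1/4²) = 2.550 eV.
λ = 1240 / 2.550 = 486.3 nm.

486.3 nm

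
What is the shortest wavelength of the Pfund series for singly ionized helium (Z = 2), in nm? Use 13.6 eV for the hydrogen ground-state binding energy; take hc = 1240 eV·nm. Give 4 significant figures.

The Pfund series has lower level n_f = 5; the series limit corresponds to n_i → ∞.
ΔE_max = 13.6 × 4 / 5² = 2.176 eV.
λ_min = 1240 / 2.176 = 569.9 nm.

569.9 nm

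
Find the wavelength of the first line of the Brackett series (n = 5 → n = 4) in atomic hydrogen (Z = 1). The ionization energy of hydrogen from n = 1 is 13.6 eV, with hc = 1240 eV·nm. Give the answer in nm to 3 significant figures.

The Brackett series terminates on n_f = 4; the first line has n_i = 4+1 = 5.
ΔE = 13.60 × (1/4² − 1/5²) = 0.3060 eV.
λ = 1240 / 0.3060 = 4050 nm.

4050 nm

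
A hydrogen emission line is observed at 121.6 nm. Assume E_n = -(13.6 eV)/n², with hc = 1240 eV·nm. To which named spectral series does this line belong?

ΔE = 1240/121.6 = 10.20 eV.
This matches 13.6 × (1/1² − 1/2²), so n_f = 1: the Lyman series.

Lyman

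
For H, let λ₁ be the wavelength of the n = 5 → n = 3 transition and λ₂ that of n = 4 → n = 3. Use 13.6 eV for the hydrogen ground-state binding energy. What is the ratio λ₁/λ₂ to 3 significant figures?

0.684

λ ∝ 1/ΔE ∝ 1/(1/n_f² − 1/n_i²), and the Z² and hc factors cancel in the ratio.
λ₁/λ₂ = (1/3² − 1/4²)/(1/3² − 1/5²) = 0.04861/0.07111 = 0.684.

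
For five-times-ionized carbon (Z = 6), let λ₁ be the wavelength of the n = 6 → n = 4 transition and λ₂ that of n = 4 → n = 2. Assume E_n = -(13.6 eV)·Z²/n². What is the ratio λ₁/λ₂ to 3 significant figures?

λ ∝ 1/ΔE ∝ 1/(1/n_f² − 1/n_i²), and the Z² and hc factors cancel in the ratio.
λ₁/λ₂ = (1/2² − 1/4²)/(1/4² − 1/6²) = 0.1875/0.03472 = 5.40.

5.40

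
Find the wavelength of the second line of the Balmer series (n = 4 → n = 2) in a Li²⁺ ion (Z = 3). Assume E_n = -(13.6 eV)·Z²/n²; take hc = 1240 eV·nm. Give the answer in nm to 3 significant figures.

54.0 nm

The Balmer series terminates on n_f = 2; the second line has n_i = 2+2 = 4.
ΔE = 122.4 × (1/2² − 1/4²) = 22.95 eV.
λ = 1240 / 22.95 = 54.0 nm.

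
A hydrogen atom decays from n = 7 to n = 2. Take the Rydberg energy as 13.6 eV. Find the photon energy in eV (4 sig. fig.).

3.122 eV

E_7 = −13.60/49 = −0.2776 eV and E_2 = −13.60/4 = −3.400 eV.
The photon energy is |E_7 − E_2| = 3.122 eV.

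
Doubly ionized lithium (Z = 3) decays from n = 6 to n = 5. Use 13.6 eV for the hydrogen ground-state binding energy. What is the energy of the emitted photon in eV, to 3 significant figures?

The Bohr energies scale as Z², so for Z = 3: E_n = −122.4/n² eV.
E_6 = −122.4/36 = −3.400 eV and E_5 = −122.4/25 = −4.896 eV.
The photon energy is |E_6 − E_5| = 1.50 eV.

1.50 eV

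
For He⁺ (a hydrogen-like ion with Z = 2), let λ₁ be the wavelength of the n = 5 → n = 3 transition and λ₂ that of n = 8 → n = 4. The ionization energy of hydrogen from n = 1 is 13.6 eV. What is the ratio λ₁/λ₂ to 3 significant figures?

λ ∝ 1/ΔE ∝ 1/(1/n_f² − 1/n_i²), and the Z² and hc factors cancel in the ratio.
λ₁/λ₂ = (1/4² − 1/8²)/(1/3² − 1/5²) = 0.04688/0.07111 = 0.659.

0.659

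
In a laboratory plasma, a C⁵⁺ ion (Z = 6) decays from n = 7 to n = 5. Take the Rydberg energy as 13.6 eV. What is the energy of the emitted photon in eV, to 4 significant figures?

The Bohr energies scale as Z², so for Z = 6: E_n = −489.6/n² eV.
E_7 = −489.6/49 = −9.992 eV and E_5 = −489.6/25 = −19.58 eV.
The photon energy is |E_7 − E_5| = 9.592 eV.

9.592 eV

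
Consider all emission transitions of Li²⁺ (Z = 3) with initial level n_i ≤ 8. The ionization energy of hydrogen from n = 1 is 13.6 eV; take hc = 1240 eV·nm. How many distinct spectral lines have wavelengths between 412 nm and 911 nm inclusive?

Enumerate all n_i → n_f pairs with 1 ≤ n_f < n_i ≤ 8 and compute λ = 1240 / [13.6·9·(1/n_f² − 1/n_i²)].
Lines falling in [412, 911] nm: 8→5 (415.6 nm), 5→4 (450.3 nm), 7→5 (517.1 nm), 6→5 (828.9 nm), 8→6 (833.6 nm).

5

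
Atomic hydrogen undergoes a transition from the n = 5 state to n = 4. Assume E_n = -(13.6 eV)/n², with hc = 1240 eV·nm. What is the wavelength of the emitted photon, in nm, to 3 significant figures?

4050 nm

ΔE = 13.60 × (1/4² − 1/5²) = 13.60 × 0.02250 = 0.3060 eV.
λ = hc/ΔE = 1240 / 0.3060 = 4050 nm.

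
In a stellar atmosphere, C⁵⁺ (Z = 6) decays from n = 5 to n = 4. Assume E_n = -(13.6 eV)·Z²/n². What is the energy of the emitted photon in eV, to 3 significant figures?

11.0 eV

The Bohr energies scale as Z², so for Z = 6: E_n = −489.6/n² eV.
E_5 = −489.6/25 = −19.58 eV and E_4 = −489.6/16 = −30.60 eV.
The photon energy is |E_5 − E_4| = 11.0 eV.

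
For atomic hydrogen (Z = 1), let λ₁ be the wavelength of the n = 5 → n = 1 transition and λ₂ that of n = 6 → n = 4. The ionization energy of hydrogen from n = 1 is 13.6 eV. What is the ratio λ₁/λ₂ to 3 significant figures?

λ ∝ 1/ΔE ∝ 1/(1/n_f² − 1/n_i²), and the Z² and hc factors cancel in the ratio.
λ₁/λ₂ = (1/4² − 1/6²)/(1/1² − 1/5²) = 0.03472/0.9600 = 0.0362.

0.0362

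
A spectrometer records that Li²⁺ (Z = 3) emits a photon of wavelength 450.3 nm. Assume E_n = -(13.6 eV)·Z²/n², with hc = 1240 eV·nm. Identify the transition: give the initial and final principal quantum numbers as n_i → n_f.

The photon energy is ΔE = hc/λ = 1240 / 450.3 = 2.754 eV.
With Z = 3, ΔE = 122.4 × (1/n_f² − 1/n_i²), so 1/n_f² − 1/n_i² = 0.02250.
Trying n_f = 4 gives 1/n_i² = 0.04000, i.e. n_i ≈ 5; this pair matches.

n_i = 5, n_f = 4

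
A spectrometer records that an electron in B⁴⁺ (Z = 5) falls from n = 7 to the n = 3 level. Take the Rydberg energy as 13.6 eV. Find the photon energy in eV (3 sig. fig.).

The Bohr energies scale as Z², so for Z = 5: E_n = −340.0/n² eV.
E_7 = −340.0/49 = −6.939 eV and E_3 = −340.0/9 = −37.78 eV.
The photon energy is |E_7 − E_3| = 30.8 eV.

30.8 eV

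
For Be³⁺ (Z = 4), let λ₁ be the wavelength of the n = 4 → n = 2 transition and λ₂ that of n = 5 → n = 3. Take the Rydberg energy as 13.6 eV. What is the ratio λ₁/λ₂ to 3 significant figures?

λ ∝ 1/ΔE ∝ 1/(1/n_f² − 1/n_i²), and the Z² and hc factors cancel in the ratio.
λ₁/λ₂ = (1/3² − 1/5²)/(1/2² − 1/4²) = 0.07111/0.1875 = 0.379.

0.379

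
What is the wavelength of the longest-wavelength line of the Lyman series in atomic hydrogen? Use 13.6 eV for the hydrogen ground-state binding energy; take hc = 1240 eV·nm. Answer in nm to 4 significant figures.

The Lyman series terminates on n_f = 1; the first line has n_i = 1+1 = 2.
ΔE = 13.60 × (1/1² − 1/2²) = 10.20 eV.
λ = 1240 / 10.20 = 121.6 nm.

121.6 nm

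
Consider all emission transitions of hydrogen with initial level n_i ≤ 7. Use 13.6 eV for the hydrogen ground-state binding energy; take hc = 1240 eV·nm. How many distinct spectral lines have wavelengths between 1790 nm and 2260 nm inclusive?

Enumerate all n_i → n_f pairs with 1 ≤ n_f < n_i ≤ 7 and compute λ = 1240 / [13.6·1·(1/n_f² − 1/n_i²)].
Lines falling in [1790, 2260] nm: 4→3 (1876 nm), 7→4 (2166 nm).

2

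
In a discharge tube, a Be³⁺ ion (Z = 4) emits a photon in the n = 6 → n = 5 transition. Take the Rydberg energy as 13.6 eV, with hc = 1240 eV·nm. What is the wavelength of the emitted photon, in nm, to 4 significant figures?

466.2 nm

For Z = 4 the level energies scale as Z², so the effective Rydberg energy is 13.6 × 16 = 217.6 eV.
ΔE = 217.6 × (1/5² − 1/6²) = 217.6 × 0.01222 = 2.660 eV.
λ = hc/ΔE = 1240 / 2.660 = 466.2 nm.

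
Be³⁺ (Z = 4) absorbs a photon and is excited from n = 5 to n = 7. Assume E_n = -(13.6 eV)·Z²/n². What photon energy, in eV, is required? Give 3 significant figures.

The Bohr energies scale as Z², so for Z = 4: E_n = −217.6/n² eV.
E_7 = −217.6/49 = −4.441 eV and E_5 = −217.6/25 = −8.704 eV.
The photon energy is |E_7 − E_5| = 4.26 eV.

4.26 eV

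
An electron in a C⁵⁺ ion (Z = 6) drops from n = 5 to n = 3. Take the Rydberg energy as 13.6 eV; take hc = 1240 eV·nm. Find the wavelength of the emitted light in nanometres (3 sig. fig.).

35.6 nm

For Z = 6 the level energies scale as Z², so the effective Rydberg energy is 13.6 × 36 = 489.6 eV.
ΔE = 489.6 × (1/3² − 1/5²) = 489.6 × 0.07111 = 34.82 eV.
λ = hc/ΔE = 1240 / 34.82 = 35.6 nm.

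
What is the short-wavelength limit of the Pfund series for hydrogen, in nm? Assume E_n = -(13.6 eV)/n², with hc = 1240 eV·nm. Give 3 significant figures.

2280 nm

The Pfund series has lower level n_f = 5; the series limit corresponds to n_i → ∞.
ΔE_max = 13.6 × 1 / 5² = 0.5440 eV.
λ_min = 1240 / 0.5440 = 2280 nm.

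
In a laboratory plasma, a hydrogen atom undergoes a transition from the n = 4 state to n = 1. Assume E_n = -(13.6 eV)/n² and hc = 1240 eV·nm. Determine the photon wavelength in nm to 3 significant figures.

ΔE = 13.60 × (1/1² − 1/4²) = 13.60 × 0.9375 = 12.75 eV.
λ = hc/ΔE = 1240 / 12.75 = 97.3 nm.

97.3 nm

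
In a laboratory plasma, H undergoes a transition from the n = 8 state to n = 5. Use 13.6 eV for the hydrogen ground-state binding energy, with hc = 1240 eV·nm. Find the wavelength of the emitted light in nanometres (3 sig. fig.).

ΔE = 13.60 × (1/5² − 1/8²) = 13.60 × 0.02438 = 0.3315 eV.
λ = hc/ΔE = 1240 / 0.3315 = 3740 nm.

3740 nm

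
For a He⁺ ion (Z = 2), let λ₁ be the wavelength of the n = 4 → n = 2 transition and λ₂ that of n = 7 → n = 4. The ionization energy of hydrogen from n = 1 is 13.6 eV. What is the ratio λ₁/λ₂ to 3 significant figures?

λ ∝ 1/ΔE ∝ 1/(1/n_f² − 1/n_i²), and the Z² and hc factors cancel in the ratio.
λ₁/λ₂ = (1/4² − 1/7²)/(1/2² − 1/4²) = 0.04209/0.1875 = 0.224.

0.224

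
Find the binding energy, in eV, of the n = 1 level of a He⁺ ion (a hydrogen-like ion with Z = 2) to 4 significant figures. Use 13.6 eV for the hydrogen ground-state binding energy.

E_n = −13.6 Z²/n² = −54.40/n² eV for Z = 2.
E_1 = −54.40/1 = −54.40 eV, so ionization (to E = 0) requires 54.40 eV.

54.40 eV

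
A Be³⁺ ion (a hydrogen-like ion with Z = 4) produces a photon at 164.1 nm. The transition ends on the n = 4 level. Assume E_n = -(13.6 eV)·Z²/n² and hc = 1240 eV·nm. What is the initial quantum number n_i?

The photon energy is ΔE = hc/λ = 1240 / 164.1 = 7.556 eV.
With Z = 4, ΔE = 217.6 × (1/n_f² − 1/n_i²), so 1/n_f² − 1/n_i² = 0.03473.
With n_f = 4: 1/n_i² = 1/16 − 0.03473 = 0.02777, so n_i ≈ 6.00.

n_i = 6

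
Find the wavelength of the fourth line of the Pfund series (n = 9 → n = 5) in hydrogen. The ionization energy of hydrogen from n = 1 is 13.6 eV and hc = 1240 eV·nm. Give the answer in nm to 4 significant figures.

3297 nm

The Pfund series terminates on n_f = 5; the fourth line has n_i = 5+4 = 9.
ΔE = 13.60 × (1/5² − 1/9²) = 0.3761 eV.
λ = 1240 / 0.3761 = 3297 nm.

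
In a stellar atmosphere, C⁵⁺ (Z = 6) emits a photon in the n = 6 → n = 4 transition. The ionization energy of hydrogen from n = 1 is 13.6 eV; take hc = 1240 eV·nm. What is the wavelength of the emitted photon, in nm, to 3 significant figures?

72.9 nm

For Z = 6 the level energies scale as Z², so the effective Rydberg energy is 13.6 × 36 = 489.6 eV.
ΔE = 489.6 × (1/4² − 1/6²) = 489.6 × 0.03472 = 17.00 eV.
λ = hc/ΔE = 1240 / 17.00 = 72.9 nm.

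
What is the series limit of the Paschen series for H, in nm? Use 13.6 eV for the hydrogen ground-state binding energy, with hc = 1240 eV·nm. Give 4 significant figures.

820.6 nm

The Paschen series has lower level n_f = 3; the series limit corresponds to n_i → ∞.
ΔE_max = 13.6 × 1 / 3² = 1.511 eV.
λ_min = 1240 / 1.511 = 820.6 nm.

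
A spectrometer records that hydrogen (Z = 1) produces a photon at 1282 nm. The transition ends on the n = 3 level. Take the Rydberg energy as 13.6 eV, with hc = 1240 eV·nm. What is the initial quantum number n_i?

n_i = 5

The photon energy is ΔE = hc/λ = 1240 / 1282 = 0.9672 eV.
With Z = 1, ΔE = 13.60 × (1/n_f² − 1/n_i²), so 1/n_f² − 1/n_i² = 0.07112.
With n_f = 3: 1/n_i² = 1/9 − 0.07112 = 0.03999, so n_i ≈ 5.00.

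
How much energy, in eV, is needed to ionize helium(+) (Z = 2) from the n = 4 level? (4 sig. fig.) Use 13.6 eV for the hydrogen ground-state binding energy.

3.400 eV

E_n = −13.6 Z²/n² = −54.40/n² eV for Z = 2.
E_4 = −54.40/16 = −3.400 eV, so ionization (to E = 0) requires 3.400 eV.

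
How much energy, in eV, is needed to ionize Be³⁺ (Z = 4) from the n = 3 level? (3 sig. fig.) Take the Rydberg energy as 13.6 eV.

E_n = −13.6 Z²/n² = −217.6/n² eV for Z = 4.
E_3 = −217.6/9 = −24.2 eV, so ionization (to E = 0) requires 24.2 eV.

24.2 eV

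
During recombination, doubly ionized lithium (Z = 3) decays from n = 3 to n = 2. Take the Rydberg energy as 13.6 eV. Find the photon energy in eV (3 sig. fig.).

17.0 eV

The Bohr energies scale as Z², so for Z = 3: E_n = −122.4/n² eV.
E_3 = −122.4/9 = −13.60 eV and E_2 = −122.4/4 = −30.60 eV.
The photon energy is |E_3 − E_2| = 17.0 eV.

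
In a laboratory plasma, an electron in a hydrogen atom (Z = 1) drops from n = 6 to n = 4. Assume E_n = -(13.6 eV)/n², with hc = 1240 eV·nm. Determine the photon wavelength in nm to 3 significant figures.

ΔE = 13.60 × (1/4² − 1/6²) = 13.60 × 0.03472 = 0.4722 eV.
λ = hc/ΔE = 1240 / 0.4722 = 2630 nm.

2630 nm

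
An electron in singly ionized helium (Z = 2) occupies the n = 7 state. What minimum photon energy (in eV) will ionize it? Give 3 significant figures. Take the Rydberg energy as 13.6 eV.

E_n = −13.6 Z²/n² = −54.40/n² eV for Z = 2.
E_7 = −54.40/49 = −1.11 eV, so ionization (to E = 0) requires 1.11 eV.

1.11 eV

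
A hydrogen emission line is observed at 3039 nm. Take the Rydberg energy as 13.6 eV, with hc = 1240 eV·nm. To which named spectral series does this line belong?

ΔE = 1240/3039 = 0.4080 eV.
This matches 13.6 × (1/5² − 1/10²), so n_f = 5: the Pfund series.

Pfund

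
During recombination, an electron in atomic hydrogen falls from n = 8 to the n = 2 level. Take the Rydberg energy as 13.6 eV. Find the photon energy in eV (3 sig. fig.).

E_8 = −13.60/64 = −0.2125 eV and E_2 = −13.60/4 = −3.400 eV.
The photon energy is |E_8 − E_2| = 3.19 eV.

3.19 eV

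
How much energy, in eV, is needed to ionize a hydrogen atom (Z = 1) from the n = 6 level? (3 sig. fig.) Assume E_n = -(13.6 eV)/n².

0.378 eV

E_6 = −13.60/36 = −0.378 eV, so ionization (to E = 0) requires 0.378 eV.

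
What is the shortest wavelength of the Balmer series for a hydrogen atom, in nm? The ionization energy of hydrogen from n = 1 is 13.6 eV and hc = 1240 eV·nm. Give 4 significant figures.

The Balmer series has lower level n_f = 2; the series limit corresponds to n_i → ∞.
ΔE_max = 13.6 × 1 / 2² = 3.400 eV.
λ_min = 1240 / 3.400 = 364.7 nm.

364.7 nm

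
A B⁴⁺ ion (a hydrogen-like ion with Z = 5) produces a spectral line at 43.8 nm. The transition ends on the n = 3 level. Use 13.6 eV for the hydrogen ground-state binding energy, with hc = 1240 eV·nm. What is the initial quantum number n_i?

The photon energy is ΔE = hc/λ = 1240 / 43.8 = 28.31 eV.
With Z = 5, ΔE = 340.0 × (1/n_f² − 1/n_i²), so 1/n_f² − 1/n_i² = 0.08327.
With n_f = 3: 1/n_i² = 1/9 − 0.08327 = 0.02784, so n_i ≈ 5.99.

n_i = 6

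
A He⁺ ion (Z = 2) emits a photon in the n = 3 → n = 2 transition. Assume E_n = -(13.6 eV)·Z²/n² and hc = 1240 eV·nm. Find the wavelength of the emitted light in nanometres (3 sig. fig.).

164 nm

For Z = 2 the level energies scale as Z², so the effective Rydberg energy is 13.6 × 4 = 54.40 eV.
ΔE = 54.40 × (1/2² − 1/3²) = 54.40 × 0.1389 = 7.556 eV.
λ = hc/ΔE = 1240 / 7.556 = 164 nm.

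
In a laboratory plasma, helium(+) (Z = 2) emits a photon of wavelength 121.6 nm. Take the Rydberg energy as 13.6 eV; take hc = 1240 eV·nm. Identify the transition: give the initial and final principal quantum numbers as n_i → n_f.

n_i = 4, n_f = 2

The photon energy is ΔE = hc/λ = 1240 / 121.6 = 10.20 eV.
With Z = 2, ΔE = 54.40 × (1/n_f² − 1/n_i²), so 1/n_f² − 1/n_i² = 0.1875.
Trying n_f = 2 gives 1/n_i² = 0.06255, i.e. n_i ≈ 4; this pair matches.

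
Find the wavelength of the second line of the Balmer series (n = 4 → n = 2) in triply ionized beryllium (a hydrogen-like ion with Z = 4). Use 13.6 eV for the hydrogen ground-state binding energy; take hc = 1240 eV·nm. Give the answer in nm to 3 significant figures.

30.4 nm

The Balmer series terminates on n_f = 2; the second line has n_i = 2+2 = 4.
ΔE = 217.6 × (1/2² − 1/4²) = 40.80 eV.
λ = 1240 / 40.80 = 30.4 nm.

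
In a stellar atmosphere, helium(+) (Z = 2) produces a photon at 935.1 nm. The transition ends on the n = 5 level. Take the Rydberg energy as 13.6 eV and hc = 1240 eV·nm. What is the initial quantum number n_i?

The photon energy is ΔE = hc/λ = 1240 / 935.1 = 1.326 eV.
With Z = 2, ΔE = 54.40 × (1/n_f² − 1/n_i²), so 1/n_f² − 1/n_i² = 0.02438.
With n_f = 5: 1/n_i² = 1/25 − 0.02438 = 0.01562, so n_i ≈ 8.00.

n_i = 8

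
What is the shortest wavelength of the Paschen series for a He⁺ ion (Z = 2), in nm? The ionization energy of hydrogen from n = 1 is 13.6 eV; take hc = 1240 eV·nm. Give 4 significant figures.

205.1 nm

The Paschen series has lower level n_f = 3; the series limit corresponds to n_i → ∞.
ΔE_max = 13.6 × 4 / 3² = 6.044 eV.
λ_min = 1240 / 6.044 = 205.1 nm.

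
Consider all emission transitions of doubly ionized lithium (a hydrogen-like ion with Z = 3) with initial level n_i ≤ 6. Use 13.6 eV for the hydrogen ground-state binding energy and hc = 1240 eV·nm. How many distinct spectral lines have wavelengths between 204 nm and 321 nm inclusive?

Enumerate all n_i → n_f pairs with 1 ≤ n_f < n_i ≤ 6 and compute λ = 1240 / [13.6·9·(1/n_f² − 1/n_i²)].
Lines falling in [204, 321] nm: 4→3 (208.4 nm), 6→4 (291.8 nm).

2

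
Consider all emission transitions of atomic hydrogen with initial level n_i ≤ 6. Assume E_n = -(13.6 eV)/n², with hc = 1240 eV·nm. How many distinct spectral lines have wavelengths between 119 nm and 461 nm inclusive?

3

Enumerate all n_i → n_f pairs with 1 ≤ n_f < n_i ≤ 6 and compute λ = 1240 / [13.6·1·(1/n_f² − 1/n_i²)].
Lines falling in [119, 461] nm: 2→1 (121.6 nm), 6→2 (410.3 nm), 5→2 (434.2 nm).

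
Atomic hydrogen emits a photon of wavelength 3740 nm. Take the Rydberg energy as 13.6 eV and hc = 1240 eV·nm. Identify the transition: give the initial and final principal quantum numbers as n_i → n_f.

n_i = 8, n_f = 5

The photon energy is ΔE = hc/λ = 1240 / 3740 = 0.3316 eV.
With Z = 1, ΔE = 13.60 × (1/n_f² − 1/n_i²), so 1/n_f² − 1/n_i² = 0.02438.
Trying n_f = 5 gives 1/n_i² = 0.01562, i.e. n_i ≈ 8; this pair matches.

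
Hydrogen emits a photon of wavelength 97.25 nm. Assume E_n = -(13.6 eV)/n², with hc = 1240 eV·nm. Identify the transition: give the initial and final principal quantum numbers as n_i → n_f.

The photon energy is ΔE = hc/λ = 1240 / 97.25 = 12.75 eV.
With Z = 1, ΔE = 13.60 × (1/n_f² − 1/n_i²), so 1/n_f² − 1/n_i² = 0.9375.
Trying n_f = 1 gives 1/n_i² = 0.06245, i.e. n_i ≈ 4; this pair matches.

n_i = 4, n_f = 1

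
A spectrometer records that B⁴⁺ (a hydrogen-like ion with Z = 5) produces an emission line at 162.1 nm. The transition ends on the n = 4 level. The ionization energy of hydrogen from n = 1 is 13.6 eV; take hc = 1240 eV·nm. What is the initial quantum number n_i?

n_i = 5

The photon energy is ΔE = hc/λ = 1240 / 162.1 = 7.650 eV.
With Z = 5, ΔE = 340.0 × (1/n_f² − 1/n_i²), so 1/n_f² − 1/n_i² = 0.02250.
With n_f = 4: 1/n_i² = 1/16 − 0.02250 = 0.04000, so n_i ≈ 5.00.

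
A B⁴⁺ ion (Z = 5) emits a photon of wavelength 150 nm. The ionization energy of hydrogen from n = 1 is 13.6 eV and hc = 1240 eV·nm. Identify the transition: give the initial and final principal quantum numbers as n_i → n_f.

The photon energy is ΔE = hc/λ = 1240 / 150 = 8.267 eV.
With Z = 5, ΔE = 340.0 × (1/n_f² − 1/n_i²), so 1/n_f² − 1/n_i² = 0.02431.
Trying n_f = 5 gives 1/n_i² = 0.01569, i.e. n_i ≈ 8; this pair matches.

n_i = 8, n_f = 5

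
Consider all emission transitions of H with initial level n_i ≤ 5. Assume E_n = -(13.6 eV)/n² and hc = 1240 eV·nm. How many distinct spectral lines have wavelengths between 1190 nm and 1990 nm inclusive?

2

Enumerate all n_i → n_f pairs with 1 ≤ n_f < n_i ≤ 5 and compute λ = 1240 / [13.6·1·(1/n_f² − 1/n_i²)].
Lines falling in [1190, 1990] nm: 5→3 (1282 nm), 4→3 (1876 nm).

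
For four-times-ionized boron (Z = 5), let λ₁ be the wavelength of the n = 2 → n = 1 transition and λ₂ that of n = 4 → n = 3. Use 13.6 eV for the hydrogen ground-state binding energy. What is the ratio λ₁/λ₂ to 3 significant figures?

0.0648

λ ∝ 1/ΔE ∝ 1/(1/n_f² − 1/n_i²), and the Z² and hc factors cancel in the ratio.
λ₁/λ₂ = (1/3² − 1/4²)/(1/1² − 1/2²) = 0.04861/0.7500 = 0.0648.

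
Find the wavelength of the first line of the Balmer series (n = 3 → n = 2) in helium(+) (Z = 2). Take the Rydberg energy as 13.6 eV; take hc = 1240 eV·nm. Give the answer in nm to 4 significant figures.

The Balmer series terminates on n_f = 2; the first line has n_i = 2+1 = 3.
ΔE = 54.40 × (1/2² − 1/3²) = 7.556 eV.
λ = 1240 / 7.556 = 164.1 nm.

164.1 nm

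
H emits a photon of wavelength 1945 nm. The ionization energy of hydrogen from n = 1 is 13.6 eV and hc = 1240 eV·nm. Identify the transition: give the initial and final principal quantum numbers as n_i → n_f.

The photon energy is ΔE = hc/λ = 1240 / 1945 = 0.6375 eV.
With Z = 1, ΔE = 13.60 × (1/n_f² − 1/n_i²), so 1/n_f² − 1/n_i² = 0.04688.
Trying n_f = 4 gives 1/n_i² = 0.01562, i.e. n_i ≈ 8; this pair matches.

n_i = 8, n_f = 4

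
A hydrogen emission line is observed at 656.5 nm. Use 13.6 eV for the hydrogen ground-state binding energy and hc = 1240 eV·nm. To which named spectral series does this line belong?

Balmer

ΔE = 1240/656.5 = 1.889 eV.
This matches 13.6 × (1/2² − 1/3²), so n_f = 2: the Balmer series.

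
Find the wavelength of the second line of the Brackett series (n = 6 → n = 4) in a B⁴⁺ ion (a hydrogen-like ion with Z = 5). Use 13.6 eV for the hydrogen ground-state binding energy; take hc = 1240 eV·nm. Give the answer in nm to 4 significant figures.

105.0 nm

The Brackett series terminates on n_f = 4; the second line has n_i = 4+2 = 6.
ΔE = 340.0 × (1/4² − 1/6²) = 11.81 eV.
λ = 1240 / 11.81 = 105.0 nm.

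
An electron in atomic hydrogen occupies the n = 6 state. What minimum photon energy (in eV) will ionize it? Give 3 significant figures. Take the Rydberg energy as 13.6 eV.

0.378 eV

E_6 = −13.60/36 = −0.378 eV, so ionization (to E = 0) requires 0.378 eV.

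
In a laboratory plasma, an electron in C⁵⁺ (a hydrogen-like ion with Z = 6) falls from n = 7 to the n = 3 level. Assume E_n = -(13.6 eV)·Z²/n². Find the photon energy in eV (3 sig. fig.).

The Bohr energies scale as Z², so for Z = 6: E_n = −489.6/n² eV.
E_7 = −489.6/49 = −9.992 eV and E_3 = −489.6/9 = −54.40 eV.
The photon energy is |E_7 − E_3| = 44.4 eV.

44.4 eV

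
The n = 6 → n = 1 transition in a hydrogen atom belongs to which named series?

Lyman

The series is set by the lower level: n_f = 1 is the Lyman series.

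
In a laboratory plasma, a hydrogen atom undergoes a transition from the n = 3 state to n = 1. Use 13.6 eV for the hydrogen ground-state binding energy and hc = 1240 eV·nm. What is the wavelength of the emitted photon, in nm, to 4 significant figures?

102.6 nm

ΔE = 13.60 × (1/1² − 1/3²) = 13.60 × 0.8889 = 12.09 eV.
λ = hc/ΔE = 1240 / 12.09 = 102.6 nm.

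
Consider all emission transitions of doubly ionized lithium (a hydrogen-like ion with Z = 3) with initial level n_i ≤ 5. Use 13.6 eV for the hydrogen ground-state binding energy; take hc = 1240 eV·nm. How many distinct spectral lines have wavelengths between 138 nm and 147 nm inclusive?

1

Enumerate all n_i → n_f pairs with 1 ≤ n_f < n_i ≤ 5 and compute λ = 1240 / [13.6·9·(1/n_f² − 1/n_i²)].
Lines falling in [138, 147] nm: 5→3 (142.5 nm).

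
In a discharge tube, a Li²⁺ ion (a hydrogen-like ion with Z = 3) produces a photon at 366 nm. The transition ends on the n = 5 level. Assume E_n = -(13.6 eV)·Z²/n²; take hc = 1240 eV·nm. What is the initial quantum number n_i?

The photon energy is ΔE = hc/λ = 1240 / 366 = 3.388 eV.
With Z = 3, ΔE = 122.4 × (1/n_f² − 1/n_i²), so 1/n_f² − 1/n_i² = 0.02768.
With n_f = 5: 1/n_i² = 1/25 − 0.02768 = 0.01232, so n_i ≈ 9.01.

n_i = 9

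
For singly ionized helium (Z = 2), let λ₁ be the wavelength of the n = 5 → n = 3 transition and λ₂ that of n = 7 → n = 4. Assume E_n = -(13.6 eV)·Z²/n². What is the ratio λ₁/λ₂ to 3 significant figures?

0.592

λ ∝ 1/ΔE ∝ 1/(1/n_f² − 1/n_i²), and the Z² and hc factors cancel in the ratio.
λ₁/λ₂ = (1/4² − 1/7²)/(1/3² − 1/5²) = 0.04209/0.07111 = 0.592.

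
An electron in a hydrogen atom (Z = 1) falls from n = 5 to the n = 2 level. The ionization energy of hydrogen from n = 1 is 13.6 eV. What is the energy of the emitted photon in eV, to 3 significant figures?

E_5 = −13.60/25 = −0.5440 eV and E_2 = −13.60/4 = −3.400 eV.
The photon energy is |E_5 − E_2| = 2.86 eV.

2.86 eV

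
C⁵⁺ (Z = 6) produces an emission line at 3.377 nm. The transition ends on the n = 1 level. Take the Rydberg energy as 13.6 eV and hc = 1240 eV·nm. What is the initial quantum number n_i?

n_i = 2

The photon energy is ΔE = hc/λ = 1240 / 3.377 = 367.2 eV.
With Z = 6, ΔE = 489.6 × (1/n_f² − 1/n_i²), so 1/n_f² − 1/n_i² = 0.7500.
With n_f = 1: 1/n_i² = 1/1 − 0.7500 = 0.2500, so n_i ≈ 2.00.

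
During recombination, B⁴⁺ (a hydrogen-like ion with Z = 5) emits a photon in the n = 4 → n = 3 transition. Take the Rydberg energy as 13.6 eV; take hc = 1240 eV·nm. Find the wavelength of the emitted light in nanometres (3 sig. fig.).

For Z = 5 the level energies scale as Z², so the effective Rydberg energy is 13.6 × 25 = 340.0 eV.
ΔE = 340.0 × (1/3² − 1/4²) = 340.0 × 0.04861 = 16.53 eV.
λ = hc/ΔE = 1240 / 16.53 = 75.0 nm.

75.0 nm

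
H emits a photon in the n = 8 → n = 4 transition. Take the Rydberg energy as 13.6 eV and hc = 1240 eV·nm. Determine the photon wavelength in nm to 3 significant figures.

1950 nm

ΔE = 13.60 × (1/4² − 1/8²) = 13.60 × 0.04688 = 0.6375 eV.
λ = hc/ΔE = 1240 / 0.6375 = 1950 nm.
This line belongs to the Brackett series.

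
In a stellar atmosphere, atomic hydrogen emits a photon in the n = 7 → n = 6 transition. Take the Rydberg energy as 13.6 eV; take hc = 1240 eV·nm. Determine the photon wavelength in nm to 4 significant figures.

12370 nm

ΔE = 13.60 × (1/6² − 1/7²) = 13.60 × 0.007370 = 0.1002 eV.
λ = hc/ΔE = 1240 / 0.1002 = 12370 nm.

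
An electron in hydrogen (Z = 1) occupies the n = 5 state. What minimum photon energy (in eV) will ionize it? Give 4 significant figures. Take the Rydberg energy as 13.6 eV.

0.5440 eV

E_5 = −13.60/25 = −0.5440 eV, so ionization (to E = 0) requires 0.5440 eV.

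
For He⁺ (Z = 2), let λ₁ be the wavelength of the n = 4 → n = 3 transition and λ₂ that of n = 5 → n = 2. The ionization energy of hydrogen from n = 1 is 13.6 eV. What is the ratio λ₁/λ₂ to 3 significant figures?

λ ∝ 1/ΔE ∝ 1/(1/n_f² − 1/n_i²), and the Z² and hc factors cancel in the ratio.
λ₁/λ₂ = (1/2² − 1/5²)/(1/3² − 1/4²) = 0.2100/0.04861 = 4.32.

4.32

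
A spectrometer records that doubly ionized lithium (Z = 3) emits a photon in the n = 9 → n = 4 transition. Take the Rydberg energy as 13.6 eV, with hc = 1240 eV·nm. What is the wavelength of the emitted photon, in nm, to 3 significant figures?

For Z = 3 the level energies scale as Z², so the effective Rydberg energy is 13.6 × 9 = 122.4 eV.
ΔE = 122.4 × (1/4² − 1/9²) = 122.4 × 0.05015 = 6.139 eV.
λ = hc/ΔE = 1240 / 6.139 = 202 nm.

202 nm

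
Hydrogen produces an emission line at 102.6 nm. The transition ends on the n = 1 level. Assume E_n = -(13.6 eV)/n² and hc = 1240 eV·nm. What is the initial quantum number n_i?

The photon energy is ΔE = hc/λ = 1240 / 102.6 = 12.09 eV.
With Z = 1, ΔE = 13.60 × (1/n_f² − 1/n_i²), so 1/n_f² − 1/n_i² = 0.8887.
With n_f = 1: 1/n_i² = 1/1 − 0.8887 = 0.1113, so n_i ≈ 3.00.

n_i = 3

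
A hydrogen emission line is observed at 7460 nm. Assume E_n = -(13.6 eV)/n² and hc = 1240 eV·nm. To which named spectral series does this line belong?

ΔE = 1240/7460 = 0.1662 eV.
This matches 13.6 × (1/5² − 1/6²), so n_f = 5: the Pfund series.

Pfund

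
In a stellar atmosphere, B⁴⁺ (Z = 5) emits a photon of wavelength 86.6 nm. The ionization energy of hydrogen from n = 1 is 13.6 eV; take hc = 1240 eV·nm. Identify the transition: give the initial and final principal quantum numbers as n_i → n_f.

The photon energy is ΔE = hc/λ = 1240 / 86.6 = 14.32 eV.
With Z = 5, ΔE = 340.0 × (1/n_f² − 1/n_i²), so 1/n_f² − 1/n_i² = 0.04211.
Trying n_f = 4 gives 1/n_i² = 0.02039, i.e. n_i ≈ 7; this pair matches.

n_i = 7, n_f = 4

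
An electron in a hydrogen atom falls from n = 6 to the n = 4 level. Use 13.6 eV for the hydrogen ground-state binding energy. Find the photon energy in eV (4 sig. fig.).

E_6 = −13.60/36 = −0.3778 eV and E_4 = −13.60/16 = −0.8500 eV.
The photon energy is |E_6 − E_4| = 0.4722 eV.

0.4722 eV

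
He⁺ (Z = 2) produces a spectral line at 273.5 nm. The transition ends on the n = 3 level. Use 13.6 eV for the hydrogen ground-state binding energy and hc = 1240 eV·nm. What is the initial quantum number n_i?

n_i = 6

The photon energy is ΔE = hc/λ = 1240 / 273.5 = 4.534 eV.
With Z = 2, ΔE = 54.40 × (1/n_f² − 1/n_i²), so 1/n_f² − 1/n_i² = 0.08334.
With n_f = 3: 1/n_i² = 1/9 − 0.08334 = 0.02777, so n_i ≈ 6.00.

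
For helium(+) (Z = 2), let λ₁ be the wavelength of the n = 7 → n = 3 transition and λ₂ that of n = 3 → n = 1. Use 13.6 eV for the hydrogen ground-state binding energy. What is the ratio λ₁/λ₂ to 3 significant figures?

λ ∝ 1/ΔE ∝ 1/(1/n_f² − 1/n_i²), and the Z² and hc factors cancel in the ratio.
λ₁/λ₂ = (1/1² − 1/3²)/(1/3² − 1/7²) = 0.8889/0.09070 = 9.80.

9.80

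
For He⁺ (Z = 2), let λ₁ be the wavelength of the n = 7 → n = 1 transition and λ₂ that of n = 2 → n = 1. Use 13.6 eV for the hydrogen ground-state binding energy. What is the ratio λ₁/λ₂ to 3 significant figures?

λ ∝ 1/ΔE ∝ 1/(1/n_f² − 1/n_i²), and the Z² and hc factors cancel in the ratio.
λ₁/λ₂ = (1/1² − 1/2²)/(1/1² − 1/7²) = 0.7500/0.9796 = 0.766.

0.766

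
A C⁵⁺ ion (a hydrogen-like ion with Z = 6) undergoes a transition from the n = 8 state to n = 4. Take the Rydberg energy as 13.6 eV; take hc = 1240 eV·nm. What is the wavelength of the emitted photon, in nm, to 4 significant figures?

54.03 nm

For Z = 6 the level energies scale as Z², so the effective Rydberg energy is 13.6 × 36 = 489.6 eV.
ΔE = 489.6 × (1/4² − 1/8²) = 489.6 × 0.04688 = 22.95 eV.
λ = hc/ΔE = 1240 / 22.95 = 54.03 nm.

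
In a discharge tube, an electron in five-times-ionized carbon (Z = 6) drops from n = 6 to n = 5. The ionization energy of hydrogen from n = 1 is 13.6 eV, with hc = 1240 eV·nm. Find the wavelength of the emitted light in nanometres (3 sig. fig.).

For Z = 6 the level energies scale as Z², so the effective Rydberg energy is 13.6 × 36 = 489.6 eV.
ΔE = 489.6 × (1/5² − 1/6²) = 489.6 × 0.01222 = 5.984 eV.
λ = hc/ΔE = 1240 / 5.984 = 207 nm.

207 nm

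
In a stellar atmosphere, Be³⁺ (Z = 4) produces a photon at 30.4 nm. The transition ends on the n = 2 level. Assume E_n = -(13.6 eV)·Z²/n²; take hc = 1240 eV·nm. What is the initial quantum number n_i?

n_i = 4

The photon energy is ΔE = hc/λ = 1240 / 30.4 = 40.79 eV.
With Z = 4, ΔE = 217.6 × (1/n_f² − 1/n_i²), so 1/n_f² − 1/n_i² = 0.1875.
With n_f = 2: 1/n_i² = 1/4 − 0.1875 = 0.06255, so n_i ≈ 4.00.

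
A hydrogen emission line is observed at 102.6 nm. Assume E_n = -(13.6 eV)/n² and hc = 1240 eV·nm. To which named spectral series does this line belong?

Lyman

ΔE = 1240/102.6 = 12.09 eV.
This matches 13.6 × (1/1² − 1/3²), so n_f = 1: the Lyman series.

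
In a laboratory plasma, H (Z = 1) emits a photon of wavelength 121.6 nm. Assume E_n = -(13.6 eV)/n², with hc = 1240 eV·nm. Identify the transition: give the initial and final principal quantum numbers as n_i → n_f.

The photon energy is ΔE = hc/λ = 1240 / 121.6 = 10.20 eV.
With Z = 1, ΔE = 13.60 × (1/n_f² − 1/n_i²), so 1/n_f² − 1/n_i² = 0.7498.
Trying n_f = 1 gives 1/n_i² = 0.2502, i.e. n_i ≈ 2; this pair matches.

n_i = 2, n_f = 1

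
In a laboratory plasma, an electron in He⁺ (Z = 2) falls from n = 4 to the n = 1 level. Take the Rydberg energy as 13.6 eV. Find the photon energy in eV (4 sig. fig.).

The Bohr energies scale as Z², so for Z = 2: E_n = −54.40/n² eV.
E_4 = −54.40/16 = −3.400 eV and E_1 = −54.40/1 = −54.40 eV.
The photon energy is |E_4 − E_1| = 51.00 eV.

51.00 eV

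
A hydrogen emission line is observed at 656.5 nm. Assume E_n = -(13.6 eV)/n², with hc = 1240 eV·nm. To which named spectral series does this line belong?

Balmer

ΔE = 1240/656.5 = 1.889 eV.
This matches 13.6 × (1/2² − 1/3²), so n_f = 2: the Balmer series.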